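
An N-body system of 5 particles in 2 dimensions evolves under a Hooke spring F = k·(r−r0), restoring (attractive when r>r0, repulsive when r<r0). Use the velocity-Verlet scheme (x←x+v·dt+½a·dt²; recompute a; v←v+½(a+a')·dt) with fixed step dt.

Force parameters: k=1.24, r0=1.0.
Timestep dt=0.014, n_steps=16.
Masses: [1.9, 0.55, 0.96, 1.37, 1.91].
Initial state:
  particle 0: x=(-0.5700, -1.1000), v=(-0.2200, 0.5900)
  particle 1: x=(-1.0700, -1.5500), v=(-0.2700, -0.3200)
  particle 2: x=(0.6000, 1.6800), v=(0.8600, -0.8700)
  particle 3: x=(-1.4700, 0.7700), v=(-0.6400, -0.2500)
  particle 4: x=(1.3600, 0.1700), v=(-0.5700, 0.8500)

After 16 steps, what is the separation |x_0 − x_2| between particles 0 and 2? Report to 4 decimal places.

2.5795

step 0: x0=(-0.5700, -1.1000) x1=(-1.0700, -1.5500) x2=(0.6000, 1.6800) x3=(-1.4700, 0.7700) x4=(1.3600, 0.1700)
step 1: x0=(-0.5730, -1.0915) x1=(-1.0733, -1.5535) x2=(0.6117, 1.6671) x3=(-1.4786, 0.7663) x4=(1.3517, 0.1818)
step 2: x0=(-0.5757, -1.0825) x1=(-1.0755, -1.5549) x2=(0.6226, 1.6530) x3=(-1.4866, 0.7622) x4=(1.3428, 0.1936)
step 3: x0=(-0.5783, -1.0731) x1=(-1.0766, -1.5543) x2=(0.6328, 1.6375) x3=(-1.4939, 0.7578) x4=(1.3333, 0.2052)
step 4: x0=(-0.5806, -1.0631) x1=(-1.0768, -1.5516) x2=(0.6423, 1.6206) x3=(-1.5006, 0.7529) x4=(1.3232, 0.2167)
step 5: x0=(-0.5828, -1.0528) x1=(-1.0758, -1.5470) x2=(0.6510, 1.6026) x3=(-1.5065, 0.7477) x4=(1.3124, 0.2280)
step 6: x0=(-0.5847, -1.0419) x1=(-1.0738, -1.5403) x2=(0.6589, 1.5832) x3=(-1.5118, 0.7421) x4=(1.3011, 0.2392)
step 7: x0=(-0.5864, -1.0306) x1=(-1.0708, -1.5317) x2=(0.6660, 1.5626) x3=(-1.5165, 0.7362) x4=(1.2892, 0.2503)
step 8: x0=(-0.5879, -1.0189) x1=(-1.0667, -1.5210) x2=(0.6724, 1.5408) x3=(-1.5204, 0.7299) x4=(1.2766, 0.2612)
step 9: x0=(-0.5892, -1.0067) x1=(-1.0617, -1.5084) x2=(0.6779, 1.5178) x3=(-1.5237, 0.7232) x4=(1.2635, 0.2720)
step 10: x0=(-0.5903, -0.9940) x1=(-1.0555, -1.4939) x2=(0.6826, 1.4937) x3=(-1.5263, 0.7163) x4=(1.2499, 0.2826)
step 11: x0=(-0.5912, -0.9810) x1=(-1.0484, -1.4775) x2=(0.6866, 1.4684) x3=(-1.5283, 0.7089) x4=(1.2356, 0.2930)
step 12: x0=(-0.5919, -0.9675) x1=(-1.0403, -1.4592) x2=(0.6897, 1.4420) x3=(-1.5296, 0.7013) x4=(1.2208, 0.3033)
step 13: x0=(-0.5924, -0.9536) x1=(-1.0313, -1.4391) x2=(0.6920, 1.4145) x3=(-1.5302, 0.6933) x4=(1.2055, 0.3134)
step 14: x0=(-0.5927, -0.9393) x1=(-1.0212, -1.4172) x2=(0.6936, 1.3860) x3=(-1.5301, 0.6850) x4=(1.1896, 0.3233)
step 15: x0=(-0.5928, -0.9246) x1=(-1.0103, -1.3936) x2=(0.6943, 1.3566) x3=(-1.5294, 0.6764) x4=(1.1731, 0.3331)
step 16: x0=(-0.5927, -0.9094) x1=(-0.9984, -1.3683) x2=(0.6942, 1.3261) x3=(-1.5281, 0.6675) x4=(1.1562, 0.3426)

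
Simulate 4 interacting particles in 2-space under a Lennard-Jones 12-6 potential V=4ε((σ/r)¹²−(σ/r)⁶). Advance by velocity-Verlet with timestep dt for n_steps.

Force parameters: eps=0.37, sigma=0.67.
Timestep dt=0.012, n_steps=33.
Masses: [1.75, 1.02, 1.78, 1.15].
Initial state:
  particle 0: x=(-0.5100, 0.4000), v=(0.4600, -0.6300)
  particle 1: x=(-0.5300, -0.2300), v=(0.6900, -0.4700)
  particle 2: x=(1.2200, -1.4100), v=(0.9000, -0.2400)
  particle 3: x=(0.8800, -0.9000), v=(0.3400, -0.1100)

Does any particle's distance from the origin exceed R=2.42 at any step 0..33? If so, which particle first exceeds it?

step 0: x0=(-0.5100, 0.4000) x1=(-0.5300, -0.2300) x2=(1.2200, -1.4100) x3=(0.8800, -0.9000)
step 1: x0=(-0.5044, 0.3940) x1=(-0.5218, -0.2383) x2=(1.2321, -1.4149) x3=(0.8820, -0.8982)
step 2: x0=(-0.4988, 0.3910) x1=(-0.5137, -0.2518) x2=(1.2463, -1.4228) x3=(0.8809, -0.8918)
step 3: x0=(-0.4931, 0.3903) x1=(-0.5058, -0.2691) x2=(1.2617, -1.4324) x3=(0.8778, -0.8826)
step 4: x0=(-0.4873, 0.3910) x1=(-0.4978, -0.2890) x2=(1.2777, -1.4429) x3=(0.8739, -0.8721)
step 5: x0=(-0.4816, 0.3925) x1=(-0.4899, -0.3102) x2=(1.2939, -1.4538) x3=(0.8695, -0.8610)
step 6: x0=(-0.4758, 0.3944) x1=(-0.4820, -0.3322) x2=(1.3102, -1.4648) x3=(0.8650, -0.8498)
step 7: x0=(-0.4701, 0.3965) x1=(-0.4741, -0.3543) x2=(1.3265, -1.4757) x3=(0.8605, -0.8386)
step 8: x0=(-0.4643, 0.3985) x1=(-0.4661, -0.3765) x2=(1.3428, -1.4866) x3=(0.8561, -0.8275)
step 9: x0=(-0.4586, 0.4005) x1=(-0.4582, -0.3986) x2=(1.3590, -1.4974) x3=(0.8518, -0.8166)
step 10: x0=(-0.4528, 0.4024) x1=(-0.4502, -0.4205) x2=(1.3751, -1.5081) x3=(0.8476, -0.8057)
step 11: x0=(-0.4470, 0.4042) x1=(-0.4423, -0.4422) x2=(1.3911, -1.5188) x3=(0.8434, -0.7950)
step 12: x0=(-0.4413, 0.4059) x1=(-0.4343, -0.4638) x2=(1.4071, -1.5293) x3=(0.8394, -0.7844)
step 13: x0=(-0.4355, 0.4075) x1=(-0.4263, -0.4852) x2=(1.4231, -1.5398) x3=(0.8353, -0.7739)
step 14: x0=(-0.4298, 0.4090) x1=(-0.4183, -0.5064) x2=(1.4390, -1.5503) x3=(0.8314, -0.7634)
step 15: x0=(-0.4240, 0.4104) x1=(-0.4102, -0.5275) x2=(1.4549, -1.5607) x3=(0.8274, -0.7530)
step 16: x0=(-0.4182, 0.4117) x1=(-0.4022, -0.5484) x2=(1.4708, -1.5711) x3=(0.8235, -0.7427)
step 17: x0=(-0.4125, 0.4130) x1=(-0.3941, -0.5693) x2=(1.4866, -1.5814) x3=(0.8196, -0.7324)
step 18: x0=(-0.4067, 0.4142) x1=(-0.3860, -0.5900) x2=(1.5024, -1.5917) x3=(0.8157, -0.7221)
step 19: x0=(-0.4009, 0.4153) x1=(-0.3779, -0.6107) x2=(1.5182, -1.6020) x3=(0.8118, -0.7119)
step 20: x0=(-0.3951, 0.4164) x1=(-0.3697, -0.6313) x2=(1.5340, -1.6123) x3=(0.8078, -0.7017)
step 21: x0=(-0.3893, 0.4174) x1=(-0.3615, -0.6518) x2=(1.5497, -1.6225) x3=(0.8039, -0.6915)
step 22: x0=(-0.3836, 0.4184) x1=(-0.3533, -0.6722) x2=(1.5655, -1.6328) x3=(0.8000, -0.6813)
step 23: x0=(-0.3778, 0.4194) x1=(-0.3450, -0.6926) x2=(1.5812, -1.6430) x3=(0.7960, -0.6712)
step 24: x0=(-0.3720, 0.4204) x1=(-0.3367, -0.7130) x2=(1.5970, -1.6532) x3=(0.7920, -0.6610)
step 25: x0=(-0.3662, 0.4213) x1=(-0.3284, -0.7333) x2=(1.6127, -1.6634) x3=(0.7880, -0.6509)
step 26: x0=(-0.3604, 0.4222) x1=(-0.3200, -0.7535) x2=(1.6284, -1.6736) x3=(0.7840, -0.6408)
step 27: x0=(-0.3546, 0.4231) x1=(-0.3116, -0.7738) x2=(1.6441, -1.6838) x3=(0.7799, -0.6307)
step 28: x0=(-0.3488, 0.4239) x1=(-0.3031, -0.7939) x2=(1.6599, -1.6940) x3=(0.7757, -0.6206)
step 29: x0=(-0.3430, 0.4247) x1=(-0.2945, -0.8141) x2=(1.6756, -1.7042) x3=(0.7716, -0.6105)
step 30: x0=(-0.3372, 0.4256) x1=(-0.2859, -0.8342) x2=(1.6913, -1.7144) x3=(0.7673, -0.6004)
step 31: x0=(-0.3314, 0.4264) x1=(-0.2773, -0.8543) x2=(1.7070, -1.7245) x3=(0.7631, -0.5904)
step 32: x0=(-0.3256, 0.4272) x1=(-0.2686, -0.8743) x2=(1.7227, -1.7347) x3=(0.7587, -0.5803)
step 33: x0=(-0.3198, 0.4279) x1=(-0.2598, -0.8944) x2=(1.7384, -1.7449) x3=(0.7544, -0.5703)

yes, particle 2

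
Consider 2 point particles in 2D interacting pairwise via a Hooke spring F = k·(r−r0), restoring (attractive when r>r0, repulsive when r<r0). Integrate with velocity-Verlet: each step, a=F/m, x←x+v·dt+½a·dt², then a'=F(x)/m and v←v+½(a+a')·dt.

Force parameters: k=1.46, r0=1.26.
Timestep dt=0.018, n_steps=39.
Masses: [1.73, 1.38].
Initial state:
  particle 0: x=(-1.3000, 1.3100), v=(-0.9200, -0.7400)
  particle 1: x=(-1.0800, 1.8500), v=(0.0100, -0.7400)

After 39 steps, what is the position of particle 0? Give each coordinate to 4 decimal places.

(-2.0056, 0.7038)

step 0: x0=(-1.3000, 1.3100) x1=(-1.0800, 1.8500)
step 1: x0=(-1.3166, 1.2966) x1=(-1.0798, 1.8368)
step 2: x0=(-1.3333, 1.2830) x1=(-1.0795, 1.8238)
step 3: x0=(-1.3500, 1.2693) x1=(-1.0790, 1.8110)
step 4: x0=(-1.3668, 1.2554) x1=(-1.0785, 1.7984)
step 5: x0=(-1.3837, 1.2413) x1=(-1.0779, 1.7860)
step 6: x0=(-1.4007, 1.2271) x1=(-1.0772, 1.7738)
step 7: x0=(-1.4178, 1.2128) x1=(-1.0764, 1.7618)
step 8: x0=(-1.4350, 1.1983) x1=(-1.0754, 1.7499)
step 9: x0=(-1.4522, 1.1836) x1=(-1.0744, 1.7382)
step 10: x0=(-1.4696, 1.1689) x1=(-1.0732, 1.7267)
step 11: x0=(-1.4870, 1.1540) x1=(-1.0719, 1.7154)
step 12: x0=(-1.5046, 1.1390) x1=(-1.0705, 1.7042)
step 13: x0=(-1.5222, 1.1238) x1=(-1.0690, 1.6931)
step 14: x0=(-1.5399, 1.1086) x1=(-1.0674, 1.6822)
step 15: x0=(-1.5577, 1.0932) x1=(-1.0656, 1.6715)
step 16: x0=(-1.5756, 1.0778) x1=(-1.0638, 1.6608)
step 17: x0=(-1.5936, 1.0622) x1=(-1.0618, 1.6503)
step 18: x0=(-1.6116, 1.0465) x1=(-1.0598, 1.6399)
step 19: x0=(-1.6298, 1.0308) x1=(-1.0576, 1.6297)
step 20: x0=(-1.6480, 1.0150) x1=(-1.0553, 1.6195)
step 21: x0=(-1.6663, 0.9991) x1=(-1.0529, 1.6094)
step 22: x0=(-1.6847, 0.9831) x1=(-1.0505, 1.5995)
step 23: x0=(-1.7032, 0.9670) x1=(-1.0479, 1.5896)
step 24: x0=(-1.7217, 0.9509) x1=(-1.0453, 1.5798)
step 25: x0=(-1.7403, 0.9347) x1=(-1.0425, 1.5700)
step 26: x0=(-1.7590, 0.9184) x1=(-1.0397, 1.5604)
step 27: x0=(-1.7777, 0.9021) x1=(-1.0368, 1.5508)
step 28: x0=(-1.7965, 0.8858) x1=(-1.0339, 1.5413)
step 29: x0=(-1.8153, 0.8694) x1=(-1.0308, 1.5318)
step 30: x0=(-1.8342, 0.8529) x1=(-1.0277, 1.5224)
step 31: x0=(-1.8531, 0.8365) x1=(-1.0246, 1.5131)
step 32: x0=(-1.8721, 0.8200) x1=(-1.0214, 1.5037)
step 33: x0=(-1.8911, 0.8034) x1=(-1.0182, 1.4945)
step 34: x0=(-1.9101, 0.7869) x1=(-1.0149, 1.4852)
step 35: x0=(-1.9292, 0.7703) x1=(-1.0116, 1.4760)
step 36: x0=(-1.9482, 0.7537) x1=(-1.0082, 1.4668)
step 37: x0=(-1.9673, 0.7371) x1=(-1.0049, 1.4576)
step 38: x0=(-1.9865, 0.7204) x1=(-1.0015, 1.4484)
step 39: x0=(-2.0056, 0.7038) x1=(-0.9981, 1.4392)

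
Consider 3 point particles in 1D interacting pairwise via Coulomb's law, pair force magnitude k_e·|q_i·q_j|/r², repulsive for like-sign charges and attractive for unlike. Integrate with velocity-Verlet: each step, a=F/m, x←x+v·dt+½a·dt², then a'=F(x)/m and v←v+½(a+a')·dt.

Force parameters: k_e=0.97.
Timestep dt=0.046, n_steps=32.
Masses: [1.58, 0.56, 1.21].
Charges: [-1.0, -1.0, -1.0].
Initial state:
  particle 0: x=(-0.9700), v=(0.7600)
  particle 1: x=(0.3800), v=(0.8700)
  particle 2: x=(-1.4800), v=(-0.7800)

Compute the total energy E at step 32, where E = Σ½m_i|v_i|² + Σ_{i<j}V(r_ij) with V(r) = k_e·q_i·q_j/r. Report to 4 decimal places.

step 0: x0=(-0.9700) x1=(0.3800) x2=(-1.4800)
step 1: x0=(-0.9329) x1=(0.4216) x2=(-1.5194)
step 2: x0=(-0.8927) x1=(0.4661) x2=(-1.5642)
step 3: x0=(-0.8504) x1=(0.5135) x2=(-1.6131)
step 4: x0=(-0.8065) x1=(0.5637) x2=(-1.6653)
step 5: x0=(-0.7615) x1=(0.6165) x2=(-1.7202)
step 6: x0=(-0.7159) x1=(0.6720) x2=(-1.7772)
step 7: x0=(-0.6697) x1=(0.7300) x2=(-1.8361)
step 8: x0=(-0.6233) x1=(0.7904) x2=(-1.8964)
step 9: x0=(-0.5767) x1=(0.8532) x2=(-1.9580)
step 10: x0=(-0.5300) x1=(0.9182) x2=(-2.0207)
step 11: x0=(-0.4834) x1=(0.9854) x2=(-2.0844)
step 12: x0=(-0.4369) x1=(1.0546) x2=(-2.1489)
step 13: x0=(-0.3905) x1=(1.1259) x2=(-2.2141)
step 14: x0=(-0.3443) x1=(1.1991) x2=(-2.2800)
step 15: x0=(-0.2983) x1=(1.2741) x2=(-2.3466)
step 16: x0=(-0.2525) x1=(1.3510) x2=(-2.4136)
step 17: x0=(-0.2069) x1=(1.4294) x2=(-2.4811)
step 18: x0=(-0.1616) x1=(1.5095) x2=(-2.5491)
step 19: x0=(-0.1165) x1=(1.5912) x2=(-2.6175)
step 20: x0=(-0.0717) x1=(1.6743) x2=(-2.6862)
step 21: x0=(-0.0270) x1=(1.7587) x2=(-2.7553)
step 22: x0=(0.0173) x1=(1.8446) x2=(-2.8246)
step 23: x0=(0.0615) x1=(1.9317) x2=(-2.8943)
step 24: x0=(0.1054) x1=(2.0199) x2=(-2.9642)
step 25: x0=(0.1491) x1=(2.1094) x2=(-3.0344)
step 26: x0=(0.1926) x1=(2.1999) x2=(-3.1048)
step 27: x0=(0.2359) x1=(2.2915) x2=(-3.1755)
step 28: x0=(0.2791) x1=(2.3840) x2=(-3.2463)
step 29: x0=(0.3220) x1=(2.4775) x2=(-3.3173)
step 30: x0=(0.3647) x1=(2.5719) x2=(-3.3885)
step 31: x0=(0.4073) x1=(2.6672) x2=(-3.4599)
step 32: x0=(0.4497) x1=(2.7633) x2=(-3.5314)
step 0 velocities: v0=(0.7600) v1=(0.8700) v2=(-0.7800)
step 0: KE=1.0363, PE=3.1420, E=4.1783
step 32 velocities: v0=(0.9199) v1=(2.0970) v2=(-1.5566)
step 32: KE=3.3657, PE=0.8170, E=4.1827

4.1827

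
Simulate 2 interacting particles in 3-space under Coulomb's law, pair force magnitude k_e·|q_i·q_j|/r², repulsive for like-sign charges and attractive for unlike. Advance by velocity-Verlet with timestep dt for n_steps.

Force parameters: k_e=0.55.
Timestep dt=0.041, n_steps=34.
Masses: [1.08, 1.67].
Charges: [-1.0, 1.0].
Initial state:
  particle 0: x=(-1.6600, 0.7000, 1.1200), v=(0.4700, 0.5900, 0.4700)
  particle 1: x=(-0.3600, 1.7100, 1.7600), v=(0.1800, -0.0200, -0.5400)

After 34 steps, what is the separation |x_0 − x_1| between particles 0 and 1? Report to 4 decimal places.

step 0: x0=(-1.6600, 0.7000, 1.1200) x1=(-0.3600, 1.7100, 1.7600)
step 1: x0=(-1.6406, 0.7243, 1.1393) x1=(-0.3527, 1.7091, 1.7378)
step 2: x0=(-1.6210, 0.7487, 1.1587) x1=(-0.3455, 1.7082, 1.7156)
step 3: x0=(-1.6012, 0.7733, 1.1783) x1=(-0.3385, 1.7071, 1.6933)
step 4: x0=(-1.5812, 0.7981, 1.1979) x1=(-0.3316, 1.7059, 1.6709)
step 5: x0=(-1.5609, 0.8230, 1.2176) x1=(-0.3249, 1.7045, 1.6485)
step 6: x0=(-1.5403, 0.8482, 1.2374) x1=(-0.3184, 1.7031, 1.6260)
step 7: x0=(-1.5194, 0.8736, 1.2573) x1=(-0.3120, 1.7015, 1.6035)
step 8: x0=(-1.4983, 0.8991, 1.2773) x1=(-0.3058, 1.6998, 1.5809)
step 9: x0=(-1.4768, 0.9249, 1.2973) x1=(-0.2999, 1.6980, 1.5582)
step 10: x0=(-1.4550, 0.9509, 1.3175) x1=(-0.2942, 1.6960, 1.5355)
step 11: x0=(-1.4328, 0.9771, 1.3377) x1=(-0.2887, 1.6938, 1.5128)
step 12: x0=(-1.4102, 1.0036, 1.3580) x1=(-0.2834, 1.6915, 1.4900)
step 13: x0=(-1.3872, 1.0304, 1.3783) x1=(-0.2785, 1.6891, 1.4672)
step 14: x0=(-1.3638, 1.0574, 1.3986) x1=(-0.2738, 1.6864, 1.4443)
step 15: x0=(-1.3399, 1.0846, 1.4190) x1=(-0.2694, 1.6836, 1.4215)
step 16: x0=(-1.3155, 1.1122, 1.4394) x1=(-0.2653, 1.6806, 1.3986)
step 17: x0=(-1.2905, 1.1400, 1.4597) x1=(-0.2616, 1.6775, 1.3758)
step 18: x0=(-1.2651, 1.1681, 1.4800) x1=(-0.2583, 1.6741, 1.3530)
step 19: x0=(-1.2390, 1.1965, 1.5003) x1=(-0.2553, 1.6705, 1.3302)
step 20: x0=(-1.2123, 1.2253, 1.5204) x1=(-0.2527, 1.6668, 1.3075)
step 21: x0=(-1.1849, 1.2543, 1.5404) x1=(-0.2505, 1.6629, 1.2849)
step 22: x0=(-1.1569, 1.2836, 1.5602) x1=(-0.2488, 1.6587, 1.2624)
step 23: x0=(-1.1281, 1.3132, 1.5797) x1=(-0.2476, 1.6544, 1.2401)
step 24: x0=(-1.0986, 1.3431, 1.5990) x1=(-0.2468, 1.6499, 1.2180)
step 25: x0=(-1.0683, 1.3733, 1.6179) x1=(-0.2466, 1.6452, 1.1961)
step 26: x0=(-1.0373, 1.4037, 1.6364) x1=(-0.2468, 1.6403, 1.1744)
step 27: x0=(-1.0054, 1.4344, 1.6545) x1=(-0.2476, 1.6353, 1.1530)
step 28: x0=(-0.9727, 1.4653, 1.6720) x1=(-0.2489, 1.6301, 1.1320)
step 29: x0=(-0.9393, 1.4964, 1.6889) x1=(-0.2507, 1.6248, 1.1114)
step 30: x0=(-0.9050, 1.5276, 1.7052) x1=(-0.2530, 1.6195, 1.0912)
step 31: x0=(-0.8700, 1.5590, 1.7207) x1=(-0.2558, 1.6140, 1.0715)
step 32: x0=(-0.8342, 1.5904, 1.7355) x1=(-0.2591, 1.6086, 1.0523)
step 33: x0=(-0.7978, 1.6218, 1.7494) x1=(-0.2628, 1.6031, 1.0336)
step 34: x0=(-0.7607, 1.6532, 1.7625) x1=(-0.2670, 1.5976, 1.0154)

0.8972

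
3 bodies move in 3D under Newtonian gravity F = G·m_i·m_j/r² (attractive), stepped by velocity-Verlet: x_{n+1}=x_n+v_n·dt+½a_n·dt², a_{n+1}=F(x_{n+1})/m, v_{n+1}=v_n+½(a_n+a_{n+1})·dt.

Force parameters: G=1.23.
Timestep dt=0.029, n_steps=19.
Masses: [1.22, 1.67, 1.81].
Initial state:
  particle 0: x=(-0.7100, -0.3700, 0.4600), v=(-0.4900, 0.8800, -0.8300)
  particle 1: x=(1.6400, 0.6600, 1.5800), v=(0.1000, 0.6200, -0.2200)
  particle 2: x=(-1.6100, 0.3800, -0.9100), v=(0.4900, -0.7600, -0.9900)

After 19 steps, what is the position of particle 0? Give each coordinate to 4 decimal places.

(-1.0043, 0.1585, -0.0940)

step 0: x0=(-0.7100, -0.3700, 0.4600) x1=(1.6400, 0.6600, 1.5800) x2=(-1.6100, 0.3800, -0.9100)
step 1: x0=(-0.7243, -0.3443, 0.4358) x1=(1.6428, 0.6779, 1.5736) x2=(-1.5957, 0.3579, -0.9385)
step 2: x0=(-0.7386, -0.3183, 0.4111) x1=(1.6454, 0.6958, 1.5670) x2=(-1.5810, 0.3356, -0.9667)
step 3: x0=(-0.7531, -0.2920, 0.3861) x1=(1.6477, 0.7136, 1.5603) x2=(-1.5661, 0.3132, -0.9945)
step 4: x0=(-0.7677, -0.2654, 0.3607) x1=(1.6498, 0.7314, 1.5534) x2=(-1.5509, 0.2906, -1.0218)
step 5: x0=(-0.7825, -0.2385, 0.3348) x1=(1.6518, 0.7491, 1.5465) x2=(-1.5355, 0.2679, -1.0487)
step 6: x0=(-0.7974, -0.2113, 0.3084) x1=(1.6535, 0.7667, 1.5393) x2=(-1.5197, 0.2451, -1.0752)
step 7: x0=(-0.8124, -0.1839, 0.2815) x1=(1.6550, 0.7843, 1.5321) x2=(-1.5036, 0.2222, -1.1012)
step 8: x0=(-0.8276, -0.1562, 0.2540) x1=(1.6563, 0.8017, 1.5247) x2=(-1.4873, 0.1991, -1.1267)
step 9: x0=(-0.8429, -0.1283, 0.2260) x1=(1.6574, 0.8192, 1.5172) x2=(-1.4707, 0.1760, -1.1517)
step 10: x0=(-0.8584, -0.1001, 0.1973) x1=(1.6582, 0.8365, 1.5096) x2=(-1.4537, 0.1527, -1.1762)
step 11: x0=(-0.8740, -0.0718, 0.1680) x1=(1.6589, 0.8539, 1.5018) x2=(-1.4365, 0.1294, -1.2001)
step 12: x0=(-0.8898, -0.0433, 0.1381) x1=(1.6594, 0.8711, 1.4940) x2=(-1.4190, 0.1060, -1.2235)
step 13: x0=(-0.9057, -0.0146, 0.1073) x1=(1.6597, 0.8883, 1.4859) x2=(-1.4013, 0.0826, -1.2462)
step 14: x0=(-0.9218, 0.0142, 0.0759) x1=(1.6598, 0.9054, 1.4778) x2=(-1.3832, 0.0591, -1.2683)
step 15: x0=(-0.9381, 0.0430, 0.0436) x1=(1.6597, 0.9225, 1.4695) x2=(-1.3649, 0.0357, -1.2897)
step 16: x0=(-0.9545, 0.0719, 0.0106) x1=(1.6595, 0.9395, 1.4611) x2=(-1.3463, 0.0123, -1.3104)
step 17: x0=(-0.9710, 0.1008, -0.0234) x1=(1.6590, 0.9564, 1.4525) x2=(-1.3274, -0.0111, -1.3305)
step 18: x0=(-0.9876, 0.1297, -0.0582) x1=(1.6584, 0.9733, 1.4438) x2=(-1.3083, -0.0344, -1.3498)
step 19: x0=(-1.0043, 0.1585, -0.0940) x1=(1.6575, 0.9901, 1.4350) x2=(-1.2889, -0.0576, -1.3684)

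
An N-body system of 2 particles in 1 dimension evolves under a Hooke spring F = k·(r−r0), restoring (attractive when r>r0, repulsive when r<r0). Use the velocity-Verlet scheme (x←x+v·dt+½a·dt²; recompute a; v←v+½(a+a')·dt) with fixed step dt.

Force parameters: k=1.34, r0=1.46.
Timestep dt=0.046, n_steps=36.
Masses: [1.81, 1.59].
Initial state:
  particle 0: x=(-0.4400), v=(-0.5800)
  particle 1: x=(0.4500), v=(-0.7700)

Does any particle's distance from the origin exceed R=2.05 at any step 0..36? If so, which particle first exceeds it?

no

step 0: x0=(-0.4400) x1=(0.4500)
step 1: x0=(-0.4671) x1=(0.4151)
step 2: x0=(-0.4952) x1=(0.3812)
step 3: x0=(-0.5241) x1=(0.3484)
step 4: x0=(-0.5540) x1=(0.3166)
step 5: x0=(-0.5848) x1=(0.2858)
step 6: x0=(-0.6165) x1=(0.2561)
step 7: x0=(-0.6491) x1=(0.2275)
step 8: x0=(-0.6827) x1=(0.1999)
step 9: x0=(-0.7171) x1=(0.1733)
step 10: x0=(-0.7524) x1=(0.1478)
step 11: x0=(-0.7887) x1=(0.1232)
step 12: x0=(-0.8257) x1=(0.0996)
step 13: x0=(-0.8637) x1=(0.0770)
step 14: x0=(-0.9024) x1=(0.0553)
step 15: x0=(-0.9419) x1=(0.0345)
step 16: x0=(-0.9822) x1=(0.0145)
step 17: x0=(-1.0232) x1=(-0.0046)
step 18: x0=(-1.0649) x1=(-0.0229)
step 19: x0=(-1.1072) x1=(-0.0405)
step 20: x0=(-1.1502) x1=(-0.0574)
step 21: x0=(-1.1937) x1=(-0.0736)
step 22: x0=(-1.2378) x1=(-0.0892)
step 23: x0=(-1.2824) x1=(-0.1043)
step 24: x0=(-1.3274) x1=(-0.1189)
step 25: x0=(-1.3728) x1=(-0.1330)
step 26: x0=(-1.4185) x1=(-0.1467)
step 27: x0=(-1.4645) x1=(-0.1601)
step 28: x0=(-1.5108) x1=(-0.1732)
step 29: x0=(-1.5573) x1=(-0.1861)
step 30: x0=(-1.6039) x1=(-0.1988)
step 31: x0=(-1.6506) x1=(-0.2115)
step 32: x0=(-1.6973) x1=(-0.2241)
step 33: x0=(-1.7440) x1=(-0.2367)
step 34: x0=(-1.7906) x1=(-0.2494)
step 35: x0=(-1.8372) x1=(-0.2622)
step 36: x0=(-1.8835) x1=(-0.2753)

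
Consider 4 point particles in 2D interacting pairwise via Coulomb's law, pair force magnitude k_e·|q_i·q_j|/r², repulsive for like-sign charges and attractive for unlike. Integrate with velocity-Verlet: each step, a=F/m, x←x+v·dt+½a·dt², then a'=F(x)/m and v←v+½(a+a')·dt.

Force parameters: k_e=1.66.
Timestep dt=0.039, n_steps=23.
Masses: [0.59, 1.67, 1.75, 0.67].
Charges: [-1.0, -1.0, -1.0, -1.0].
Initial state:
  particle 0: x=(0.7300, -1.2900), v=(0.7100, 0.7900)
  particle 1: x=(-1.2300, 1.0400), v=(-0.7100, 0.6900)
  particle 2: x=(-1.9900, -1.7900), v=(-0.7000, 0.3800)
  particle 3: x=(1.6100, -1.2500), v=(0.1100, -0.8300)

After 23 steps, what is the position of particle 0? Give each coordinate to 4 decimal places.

(0.6289, -0.3724)

step 0: x0=(0.7300, -1.2900) x1=(-1.2300, 1.0400) x2=(-1.9900, -1.7900) x3=(1.6100, -1.2500)
step 1: x0=(0.7554, -1.2594) x1=(-1.2578, 1.0671) x2=(-2.0175, -1.7753) x3=(1.6170, -1.2823)
step 2: x0=(0.7758, -1.2290) x1=(-1.2857, 1.0945) x2=(-2.0453, -1.7608) x3=(1.6295, -1.3149)
step 3: x0=(0.7912, -1.1982) x1=(-1.3137, 1.1223) x2=(-2.0734, -1.7465) x3=(1.6476, -1.3482)
step 4: x0=(0.8019, -1.1666) x1=(-1.3419, 1.1505) x2=(-2.1018, -1.7324) x3=(1.6711, -1.3824)
step 5: x0=(0.8081, -1.1340) x1=(-1.3702, 1.1790) x2=(-2.1305, -1.7185) x3=(1.6995, -1.4179)
step 6: x0=(0.8105, -1.1001) x1=(-1.3987, 1.2078) x2=(-2.1596, -1.7048) x3=(1.7325, -1.4549)
step 7: x0=(0.8095, -1.0648) x1=(-1.4273, 1.2370) x2=(-2.1889, -1.6913) x3=(1.7696, -1.4933)
step 8: x0=(0.8057, -1.0282) x1=(-1.4560, 1.2664) x2=(-2.2185, -1.6779) x3=(1.8101, -1.5333)
step 9: x0=(0.7996, -0.9902) x1=(-1.4848, 1.2962) x2=(-2.2483, -1.6648) x3=(1.8537, -1.5747)
step 10: x0=(0.7916, -0.9510) x1=(-1.5138, 1.3263) x2=(-2.2785, -1.6518) x3=(1.9000, -1.6175)
step 11: x0=(0.7822, -0.9107) x1=(-1.5428, 1.3567) x2=(-2.3089, -1.6391) x3=(1.9485, -1.6616)
step 12: x0=(0.7716, -0.8694) x1=(-1.5720, 1.3874) x2=(-2.3395, -1.6265) x3=(1.9990, -1.7069)
step 13: x0=(0.7601, -0.8271) x1=(-1.6013, 1.4184) x2=(-2.3705, -1.6140) x3=(2.0512, -1.7533)
step 14: x0=(0.7479, -0.7841) x1=(-1.6307, 1.4497) x2=(-2.4016, -1.6018) x3=(2.1050, -1.8006)
step 15: x0=(0.7352, -0.7403) x1=(-1.6603, 1.4812) x2=(-2.4330, -1.5897) x3=(2.1601, -1.8488)
step 16: x0=(0.7222, -0.6959) x1=(-1.6899, 1.5131) x2=(-2.4646, -1.5778) x3=(2.2165, -1.8978)
step 17: x0=(0.7089, -0.6509) x1=(-1.7196, 1.5452) x2=(-2.4965, -1.5661) x3=(2.2739, -1.9476)
step 18: x0=(0.6955, -0.6054) x1=(-1.7495, 1.5776) x2=(-2.5285, -1.5545) x3=(2.3322, -1.9981)
step 19: x0=(0.6820, -0.5595) x1=(-1.7795, 1.6103) x2=(-2.5608, -1.5431) x3=(2.3915, -2.0492)
step 20: x0=(0.6685, -0.5132) x1=(-1.8096, 1.6432) x2=(-2.5933, -1.5319) x3=(2.4515, -2.1009)
step 21: x0=(0.6552, -0.4666) x1=(-1.8397, 1.6764) x2=(-2.6260, -1.5208) x3=(2.5123, -2.1531)
step 22: x0=(0.6420, -0.4196) x1=(-1.8700, 1.7098) x2=(-2.6589, -1.5099) x3=(2.5737, -2.2058)
step 23: x0=(0.6289, -0.3724) x1=(-1.9004, 1.7435) x2=(-2.6920, -1.4991) x3=(2.6358, -2.2590)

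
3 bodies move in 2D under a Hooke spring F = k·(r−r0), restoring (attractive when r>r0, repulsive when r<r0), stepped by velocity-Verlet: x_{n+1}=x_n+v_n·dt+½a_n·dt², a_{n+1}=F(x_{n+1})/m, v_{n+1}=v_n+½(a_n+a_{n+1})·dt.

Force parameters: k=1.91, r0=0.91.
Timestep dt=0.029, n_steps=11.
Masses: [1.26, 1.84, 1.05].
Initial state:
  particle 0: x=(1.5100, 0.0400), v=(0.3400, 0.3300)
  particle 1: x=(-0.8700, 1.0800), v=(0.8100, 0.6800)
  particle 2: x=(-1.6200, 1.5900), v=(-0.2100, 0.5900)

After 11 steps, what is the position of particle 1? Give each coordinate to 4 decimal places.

step 0: x0=(1.5100, 0.0400) x1=(-0.8700, 1.0800) x2=(-1.6200, 1.5900)
step 1: x0=(1.5174, 0.0507) x1=(-0.8458, 1.0994) x2=(-1.6243, 1.6062)
step 2: x0=(1.5199, 0.0638) x1=(-0.8203, 1.1183) x2=(-1.6251, 1.6207)
step 3: x0=(1.5175, 0.0792) x1=(-0.7936, 1.1365) x2=(-1.6222, 1.6334)
step 4: x0=(1.5102, 0.0969) x1=(-0.7655, 1.1542) x2=(-1.6157, 1.6442)
step 5: x0=(1.4981, 0.1170) x1=(-0.7363, 1.1714) x2=(-1.6055, 1.6533)
step 6: x0=(1.4814, 0.1393) x1=(-0.7059, 1.1880) x2=(-1.5918, 1.6605)
step 7: x0=(1.4600, 0.1639) x1=(-0.6743, 1.2040) x2=(-1.5745, 1.6660)
step 8: x0=(1.4341, 0.1908) x1=(-0.6417, 1.2196) x2=(-1.5536, 1.6697)
step 9: x0=(1.4038, 0.2198) x1=(-0.6081, 1.2346) x2=(-1.5293, 1.6717)
step 10: x0=(1.3693, 0.2509) x1=(-0.5735, 1.2491) x2=(-1.5016, 1.6721)
step 11: x0=(1.3307, 0.2840) x1=(-0.5381, 1.2632) x2=(-1.4705, 1.6708)

(-0.5381, 1.2632)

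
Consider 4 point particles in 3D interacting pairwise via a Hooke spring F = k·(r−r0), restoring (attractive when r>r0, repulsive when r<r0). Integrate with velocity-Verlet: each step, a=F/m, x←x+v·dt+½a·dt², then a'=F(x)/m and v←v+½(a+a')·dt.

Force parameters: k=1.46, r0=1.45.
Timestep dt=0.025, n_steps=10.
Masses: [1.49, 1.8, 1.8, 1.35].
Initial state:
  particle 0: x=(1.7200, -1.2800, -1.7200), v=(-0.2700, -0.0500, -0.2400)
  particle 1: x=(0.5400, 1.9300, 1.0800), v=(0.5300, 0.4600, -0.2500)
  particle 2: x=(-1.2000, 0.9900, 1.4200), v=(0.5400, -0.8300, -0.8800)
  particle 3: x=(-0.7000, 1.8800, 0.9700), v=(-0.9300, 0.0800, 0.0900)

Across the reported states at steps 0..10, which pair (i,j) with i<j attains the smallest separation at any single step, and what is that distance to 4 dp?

step 0: x0=(1.7200, -1.2800, -1.7200) x1=(0.5400, 1.9300, 1.0800) x2=(-1.2000, 0.9900, 1.4200) x3=(-0.7000, 1.8800, 0.9700)
step 1: x0=(1.7119, -1.2794, -1.7242) x1=(0.5534, 1.9409, 1.0733) x2=(-1.1859, 0.9688, 1.3975) x3=(-0.7227, 1.8813, 0.9716)
step 2: x0=(1.7010, -1.2752, -1.7247) x1=(0.5670, 1.9505, 1.0657) x2=(-1.1706, 0.9469, 1.3738) x3=(-0.7443, 1.8814, 0.9718)
step 3: x0=(1.6873, -1.2674, -1.7216) x1=(0.5808, 1.9590, 1.0572) x2=(-1.1541, 0.9241, 1.3491) x3=(-0.7647, 1.8801, 0.9706)
step 4: x0=(1.6710, -1.2559, -1.7149) x1=(0.5948, 1.9661, 1.0478) x2=(-1.1364, 0.9006, 1.3233) x3=(-0.7839, 1.8776, 0.9681)
step 5: x0=(1.6520, -1.2409, -1.7047) x1=(0.6089, 1.9721, 1.0375) x2=(-1.1175, 0.8764, 1.2965) x3=(-0.8019, 1.8737, 0.9642)
step 6: x0=(1.6303, -1.2224, -1.6909) x1=(0.6232, 1.9767, 1.0263) x2=(-1.0975, 0.8514, 1.2687) x3=(-0.8188, 1.8687, 0.9590)
step 7: x0=(1.6061, -1.2004, -1.6737) x1=(0.6375, 1.9802, 1.0143) x2=(-1.0763, 0.8256, 1.2398) x3=(-0.8344, 1.8624, 0.9525)
step 8: x0=(1.5793, -1.1749, -1.6531) x1=(0.6518, 1.9823, 1.0014) x2=(-1.0539, 0.7993, 1.2100) x3=(-0.8488, 1.8549, 0.9446)
step 9: x0=(1.5501, -1.1461, -1.6291) x1=(0.6662, 1.9833, 0.9876) x2=(-1.0305, 0.7722, 1.1792) x3=(-0.8620, 1.8462, 0.9356)
step 10: x0=(1.5184, -1.1140, -1.6019) x1=(0.6806, 1.9830, 0.9730) x2=(-1.0059, 0.7446, 1.1475) x3=(-0.8740, 1.8363, 0.9253)

pair (2,3), distance 1.0976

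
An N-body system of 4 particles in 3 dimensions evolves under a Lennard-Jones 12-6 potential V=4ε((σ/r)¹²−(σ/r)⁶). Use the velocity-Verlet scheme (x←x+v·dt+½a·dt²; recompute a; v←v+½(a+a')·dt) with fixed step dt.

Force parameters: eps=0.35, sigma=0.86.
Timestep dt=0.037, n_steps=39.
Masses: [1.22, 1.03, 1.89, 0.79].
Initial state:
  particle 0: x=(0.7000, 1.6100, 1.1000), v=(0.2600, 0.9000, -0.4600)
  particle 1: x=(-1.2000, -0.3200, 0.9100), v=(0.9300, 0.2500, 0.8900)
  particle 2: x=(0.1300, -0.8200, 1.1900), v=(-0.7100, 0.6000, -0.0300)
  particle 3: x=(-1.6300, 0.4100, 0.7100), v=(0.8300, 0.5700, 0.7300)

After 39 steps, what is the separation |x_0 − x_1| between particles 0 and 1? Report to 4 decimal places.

step 0: x0=(0.7000, 1.6100, 1.1000) x1=(-1.2000, -0.3200, 0.9100) x2=(0.1300, -0.8200, 1.1900) x3=(-1.6300, 0.4100, 0.7100)
step 1: x0=(0.7096, 1.6433, 1.0830) x1=(-1.1629, -0.3151, 0.9441) x2=(0.1036, -0.7978, 1.1889) x3=(-1.6026, 0.4367, 0.7355)
step 2: x0=(0.7192, 1.6766, 1.0660) x1=(-1.1227, -0.3150, 0.9796) x2=(0.0771, -0.7754, 1.1877) x3=(-1.5787, 0.4694, 0.7593)
step 3: x0=(0.7288, 1.7099, 1.0489) x1=(-1.0812, -0.3165, 1.0156) x2=(0.0502, -0.7530, 1.1865) x3=(-1.5558, 0.5040, 0.7826)
step 4: x0=(0.7384, 1.7431, 1.0319) x1=(-1.0390, -0.3180, 1.0516) x2=(0.0229, -0.7304, 1.1852) x3=(-1.5326, 0.5381, 0.8060)
step 5: x0=(0.7480, 1.7764, 1.0149) x1=(-0.9964, -0.3189, 1.0875) x2=(-0.0050, -0.7075, 1.1838) x3=(-1.5088, 0.5710, 0.8298)
step 6: x0=(0.7576, 1.8096, 0.9979) x1=(-0.9531, -0.3193, 1.1232) x2=(-0.0335, -0.6844, 1.1824) x3=(-1.4840, 0.6024, 0.8540)
step 7: x0=(0.7671, 1.8429, 0.9809) x1=(-0.9099, -0.3188, 1.1586) x2=(-0.0625, -0.6611, 1.1809) x3=(-1.4585, 0.6325, 0.8786)
step 8: x0=(0.7767, 1.8761, 0.9638) x1=(-0.8702, -0.3161, 1.1937) x2=(-0.0897, -0.6385, 1.1795) x3=(-1.4321, 0.6612, 0.9036)
step 9: x0=(0.7863, 1.9093, 0.9468) x1=(-0.8478, -0.3056, 1.2288) x2=(-0.1079, -0.6196, 1.1779) x3=(-1.4050, 0.6888, 0.9289)
step 10: x0=(0.7958, 1.9425, 0.9298) x1=(-0.8630, -0.2785, 1.2662) x2=(-0.1059, -0.6093, 1.1749) x3=(-1.3773, 0.7152, 0.9546)
step 11: x0=(0.8053, 1.9757, 0.9128) x1=(-0.9005, -0.2410, 1.3059) x2=(-0.0919, -0.6041, 1.1705) x3=(-1.3489, 0.7403, 0.9806)
step 12: x0=(0.8149, 2.0089, 0.8958) x1=(-0.9433, -0.2003, 1.3461) x2=(-0.0754, -0.6001, 1.1656) x3=(-1.3198, 0.7641, 1.0072)
step 13: x0=(0.8244, 2.0421, 0.8787) x1=(-0.9864, -0.1585, 1.3859) x2=(-0.0590, -0.5961, 1.1608) x3=(-1.2900, 0.7863, 1.0342)
step 14: x0=(0.8339, 2.0753, 0.8617) x1=(-1.0287, -0.1161, 1.4249) x2=(-0.0432, -0.5917, 1.1561) x3=(-1.2598, 0.8070, 1.0618)
step 15: x0=(0.8434, 2.1084, 0.8447) x1=(-1.0702, -0.0732, 1.4633) x2=(-0.0280, -0.5870, 1.1515) x3=(-1.2291, 0.8264, 1.0899)
step 16: x0=(0.8529, 2.1416, 0.8277) x1=(-1.1110, -0.0301, 1.5013) x2=(-0.0132, -0.5821, 1.1471) x3=(-1.1983, 0.8449, 1.1183)
step 17: x0=(0.8624, 2.1747, 0.8107) x1=(-1.1512, 0.0125, 1.5391) x2=(0.0012, -0.5770, 1.1428) x3=(-1.1674, 0.8637, 1.1466)
step 18: x0=(0.8719, 2.2079, 0.7937) x1=(-1.1910, 0.0536, 1.5774) x2=(0.0154, -0.5718, 1.1385) x3=(-1.1365, 0.8841, 1.1742)
step 19: x0=(0.8813, 2.2410, 0.7767) x1=(-1.2307, 0.0925, 1.6165) x2=(0.0294, -0.5664, 1.1343) x3=(-1.1053, 0.9071, 1.2004)
step 20: x0=(0.8908, 2.2742, 0.7597) x1=(-1.2705, 0.1292, 1.6567) x2=(0.0433, -0.5610, 1.1302) x3=(-1.0737, 0.9328, 1.2252)
step 21: x0=(0.9002, 2.3073, 0.7426) x1=(-1.3105, 0.1644, 1.6976) x2=(0.0571, -0.5555, 1.1261) x3=(-1.0416, 0.9603, 1.2490)
step 22: x0=(0.9097, 2.3404, 0.7256) x1=(-1.3505, 0.1991, 1.7387) x2=(0.0708, -0.5500, 1.1220) x3=(-1.0092, 0.9884, 1.2725)
step 23: x0=(0.9191, 2.3735, 0.7086) x1=(-1.3903, 0.2340, 1.7796) x2=(0.0845, -0.5444, 1.1179) x3=(-0.9770, 1.0160, 1.2962)
step 24: x0=(0.9286, 2.4066, 0.6916) x1=(-1.4297, 0.2697, 1.8199) x2=(0.0981, -0.5388, 1.1139) x3=(-0.9452, 1.0425, 1.3205)
step 25: x0=(0.9380, 2.4397, 0.6746) x1=(-1.4684, 0.3063, 1.8597) x2=(0.1116, -0.5331, 1.1098) x3=(-0.9141, 1.0679, 1.3456)
step 26: x0=(0.9474, 2.4728, 0.6577) x1=(-1.5064, 0.3438, 1.8988) x2=(0.1252, -0.5274, 1.1058) x3=(-0.8839, 1.0919, 1.3715)
step 27: x0=(0.9568, 2.5059, 0.6407) x1=(-1.5437, 0.3821, 1.9373) x2=(0.1387, -0.5216, 1.1018) x3=(-0.8545, 1.1149, 1.3981)
step 28: x0=(0.9662, 2.5390, 0.6237) x1=(-1.5803, 0.4211, 1.9753) x2=(0.1521, -0.5159, 1.0978) x3=(-0.8260, 1.1368, 1.4254)
step 29: x0=(0.9756, 2.5720, 0.6067) x1=(-1.6162, 0.4607, 2.0128) x2=(0.1656, -0.5101, 1.0938) x3=(-0.7983, 1.1579, 1.4534)
step 30: x0=(0.9850, 2.6051, 0.5897) x1=(-1.6515, 0.5009, 2.0498) x2=(0.1790, -0.5043, 1.0898) x3=(-0.7713, 1.1783, 1.4818)
step 31: x0=(0.9944, 2.6382, 0.5727) x1=(-1.6863, 0.5414, 2.0866) x2=(0.1925, -0.4985, 1.0858) x3=(-0.7450, 1.1982, 1.5107)
step 32: x0=(1.0038, 2.6712, 0.5558) x1=(-1.7206, 0.5822, 2.1230) x2=(0.2059, -0.4926, 1.0818) x3=(-0.7193, 1.2176, 1.5399)
step 33: x0=(1.0132, 2.7043, 0.5388) x1=(-1.7544, 0.6233, 2.1592) x2=(0.2193, -0.4868, 1.0779) x3=(-0.6941, 1.2366, 1.5694)
step 34: x0=(1.0225, 2.7373, 0.5218) x1=(-1.7880, 0.6647, 2.1952) x2=(0.2327, -0.4809, 1.0739) x3=(-0.6693, 1.2553, 1.5992)
step 35: x0=(1.0319, 2.7704, 0.5049) x1=(-1.8211, 0.7061, 2.2310) x2=(0.2460, -0.4750, 1.0699) x3=(-0.6449, 1.2737, 1.6292)
step 36: x0=(1.0413, 2.8034, 0.4879) x1=(-1.8541, 0.7477, 2.2667) x2=(0.2594, -0.4690, 1.0660) x3=(-0.6209, 1.2920, 1.6593)
step 37: x0=(1.0506, 2.8364, 0.4709) x1=(-1.8868, 0.7894, 2.3022) x2=(0.2728, -0.4631, 1.0620) x3=(-0.5971, 1.3101, 1.6896)
step 38: x0=(1.0600, 2.8695, 0.4540) x1=(-1.9193, 0.8312, 2.3377) x2=(0.2861, -0.4572, 1.0581) x3=(-0.5735, 1.3281, 1.7199)
step 39: x0=(1.0693, 2.9025, 0.4370) x1=(-1.9516, 0.8730, 2.3731) x2=(0.2995, -0.4512, 1.0542) x3=(-0.5501, 1.3460, 1.7504)

4.1223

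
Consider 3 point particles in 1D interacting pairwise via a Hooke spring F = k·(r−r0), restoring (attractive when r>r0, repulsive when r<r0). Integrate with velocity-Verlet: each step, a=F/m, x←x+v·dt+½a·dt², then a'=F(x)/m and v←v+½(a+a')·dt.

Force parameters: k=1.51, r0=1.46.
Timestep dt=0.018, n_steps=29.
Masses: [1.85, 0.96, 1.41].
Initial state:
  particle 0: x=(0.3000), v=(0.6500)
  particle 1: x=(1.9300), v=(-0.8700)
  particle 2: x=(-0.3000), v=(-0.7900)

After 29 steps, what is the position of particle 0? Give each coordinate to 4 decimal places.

step 0: x0=(0.3000) x1=(1.9300) x2=(-0.3000)
step 1: x0=(0.3118) x1=(1.9141) x2=(-0.3142)
step 2: x0=(0.3239) x1=(1.8977) x2=(-0.3285)
step 3: x0=(0.3363) x1=(1.8809) x2=(-0.3428)
step 4: x0=(0.3488) x1=(1.8637) x2=(-0.3570)
step 5: x0=(0.3616) x1=(1.8460) x2=(-0.3713)
step 6: x0=(0.3746) x1=(1.8280) x2=(-0.3856)
step 7: x0=(0.3878) x1=(1.8095) x2=(-0.3998)
step 8: x0=(0.4011) x1=(1.7907) x2=(-0.4141)
step 9: x0=(0.4146) x1=(1.7716) x2=(-0.4282)
step 10: x0=(0.4282) x1=(1.7521) x2=(-0.4424)
step 11: x0=(0.4419) x1=(1.7323) x2=(-0.4565)
step 12: x0=(0.4558) x1=(1.7123) x2=(-0.4705)
step 13: x0=(0.4697) x1=(1.6919) x2=(-0.4845)
step 14: x0=(0.4837) x1=(1.6714) x2=(-0.4984)
step 15: x0=(0.4978) x1=(1.6506) x2=(-0.5122)
step 16: x0=(0.5118) x1=(1.6296) x2=(-0.5259)
step 17: x0=(0.5260) x1=(1.6084) x2=(-0.5396)
step 18: x0=(0.5401) x1=(1.5871) x2=(-0.5531)
step 19: x0=(0.5542) x1=(1.5656) x2=(-0.5665)
step 20: x0=(0.5683) x1=(1.5440) x2=(-0.5798)
step 21: x0=(0.5823) x1=(1.5224) x2=(-0.5930)
step 22: x0=(0.5963) x1=(1.5006) x2=(-0.6061)
step 23: x0=(0.6102) x1=(1.4788) x2=(-0.6190)
step 24: x0=(0.6239) x1=(1.4570) x2=(-0.6318)
step 25: x0=(0.6376) x1=(1.4352) x2=(-0.6444)
step 26: x0=(0.6512) x1=(1.4134) x2=(-0.6569)
step 27: x0=(0.6646) x1=(1.3917) x2=(-0.6692)
step 28: x0=(0.6778) x1=(1.3700) x2=(-0.6814)
step 29: x0=(0.6909) x1=(1.3484) x2=(-0.6933)

(0.6909)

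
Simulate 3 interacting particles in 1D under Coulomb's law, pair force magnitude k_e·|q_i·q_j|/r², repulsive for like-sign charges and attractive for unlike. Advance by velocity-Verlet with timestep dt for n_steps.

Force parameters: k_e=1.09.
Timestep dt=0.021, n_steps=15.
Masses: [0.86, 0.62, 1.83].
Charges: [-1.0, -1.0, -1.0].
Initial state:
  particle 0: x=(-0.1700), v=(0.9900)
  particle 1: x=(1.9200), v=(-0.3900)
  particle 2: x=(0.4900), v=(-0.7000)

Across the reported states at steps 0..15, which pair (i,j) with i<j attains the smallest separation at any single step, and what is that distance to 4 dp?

step 0: x0=(-0.1700) x1=(1.9200) x2=(0.4900)
step 1: x0=(-0.1499) x1=(1.9121) x2=(0.4755)
step 2: x0=(-0.1314) x1=(1.9047) x2=(0.4616)
step 3: x0=(-0.1146) x1=(1.8979) x2=(0.4483)
step 4: x0=(-0.0997) x1=(1.8917) x2=(0.4357)
step 5: x0=(-0.0869) x1=(1.8860) x2=(0.4239)
step 6: x0=(-0.0764) x1=(1.8809) x2=(0.4130)
step 7: x0=(-0.0683) x1=(1.8764) x2=(0.4031)
step 8: x0=(-0.0629) x1=(1.8724) x2=(0.3942)
step 9: x0=(-0.0604) x1=(1.8690) x2=(0.3864)
step 10: x0=(-0.0608) x1=(1.8661) x2=(0.3799)
step 11: x0=(-0.0642) x1=(1.8638) x2=(0.3746)
step 12: x0=(-0.0707) x1=(1.8620) x2=(0.3705)
step 13: x0=(-0.0802) x1=(1.8609) x2=(0.3677)
step 14: x0=(-0.0926) x1=(1.8602) x2=(0.3660)
step 15: x0=(-0.1079) x1=(1.8601) x2=(0.3655)

pair (0,2), distance 0.4388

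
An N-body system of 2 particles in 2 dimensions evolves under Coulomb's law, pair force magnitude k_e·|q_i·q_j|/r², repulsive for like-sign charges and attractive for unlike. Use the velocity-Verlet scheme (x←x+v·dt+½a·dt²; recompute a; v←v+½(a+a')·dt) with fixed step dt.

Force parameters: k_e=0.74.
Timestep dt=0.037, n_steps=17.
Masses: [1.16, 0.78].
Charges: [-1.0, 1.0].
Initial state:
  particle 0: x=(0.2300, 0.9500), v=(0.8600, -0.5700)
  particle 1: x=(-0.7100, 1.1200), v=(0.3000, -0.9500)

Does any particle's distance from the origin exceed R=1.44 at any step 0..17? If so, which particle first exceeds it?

no

step 0: x0=(0.2300, 0.9500) x1=(-0.7100, 1.1200)
step 1: x0=(0.2613, 0.9290) x1=(-0.6982, 1.0847)
step 2: x0=(0.2918, 0.9081) x1=(-0.6850, 1.0492)
step 3: x0=(0.3213, 0.8874) x1=(-0.6706, 1.0135)
step 4: x0=(0.3500, 0.8668) x1=(-0.6548, 0.9777)
step 5: x0=(0.3779, 0.8463) x1=(-0.6378, 0.9417)
step 6: x0=(0.4049, 0.8258) x1=(-0.6195, 0.9056)
step 7: x0=(0.4310, 0.8054) x1=(-0.6000, 0.8694)
step 8: x0=(0.4564, 0.7851) x1=(-0.5793, 0.8331)
step 9: x0=(0.4809, 0.7648) x1=(-0.5574, 0.7968)
step 10: x0=(0.5047, 0.7445) x1=(-0.5342, 0.7604)
step 11: x0=(0.5276, 0.7243) x1=(-0.5099, 0.7240)
step 12: x0=(0.5497, 0.7040) x1=(-0.4844, 0.6876)
step 13: x0=(0.5710, 0.6838) x1=(-0.4576, 0.6513)
step 14: x0=(0.5915, 0.6635) x1=(-0.4297, 0.6149)
step 15: x0=(0.6111, 0.6431) x1=(-0.4005, 0.5786)
step 16: x0=(0.6299, 0.6227) x1=(-0.3700, 0.5425)
step 17: x0=(0.6478, 0.6023) x1=(-0.3382, 0.5064)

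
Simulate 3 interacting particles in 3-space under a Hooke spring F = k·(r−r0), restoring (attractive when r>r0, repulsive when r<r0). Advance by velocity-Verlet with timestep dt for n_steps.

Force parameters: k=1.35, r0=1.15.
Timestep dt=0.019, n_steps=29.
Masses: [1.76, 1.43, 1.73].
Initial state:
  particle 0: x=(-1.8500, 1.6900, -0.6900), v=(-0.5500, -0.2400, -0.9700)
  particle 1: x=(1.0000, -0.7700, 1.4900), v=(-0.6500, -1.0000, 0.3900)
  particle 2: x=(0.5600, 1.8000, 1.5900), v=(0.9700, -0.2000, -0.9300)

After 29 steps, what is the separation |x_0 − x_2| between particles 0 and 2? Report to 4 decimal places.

step 0: x0=(-1.8500, 1.6900, -0.6900) x1=(1.0000, -0.7700, 1.4900) x2=(0.5600, 1.8000, 1.5900)
step 1: x0=(-1.8599, 1.6852, -0.7080) x1=(0.9873, -0.7884, 1.4971) x2=(0.5782, 1.7960, 1.5721)
step 2: x0=(-1.8689, 1.6799, -0.7251) x1=(0.9737, -0.8058, 1.5038) x2=(0.5961, 1.7915, 1.5538)
step 3: x0=(-1.8767, 1.6741, -0.7414) x1=(0.9594, -0.8220, 1.5098) x2=(0.6136, 1.7867, 1.5350)
step 4: x0=(-1.8836, 1.6679, -0.7568) x1=(0.9443, -0.8371, 1.5153) x2=(0.6306, 1.7814, 1.5159)
step 5: x0=(-1.8894, 1.6611, -0.7713) x1=(0.9284, -0.8510, 1.5202) x2=(0.6472, 1.7756, 1.4963)
step 6: x0=(-1.8942, 1.6539, -0.7849) x1=(0.9117, -0.8638, 1.5246) x2=(0.6635, 1.7694, 1.4762)
step 7: x0=(-1.8979, 1.6461, -0.7977) x1=(0.8943, -0.8755, 1.5283) x2=(0.6792, 1.7628, 1.4558)
step 8: x0=(-1.9006, 1.6379, -0.8095) x1=(0.8762, -0.8860, 1.5315) x2=(0.6945, 1.7557, 1.4350)
step 9: x0=(-1.9022, 1.6292, -0.8205) x1=(0.8573, -0.8954, 1.5340) x2=(0.7094, 1.7482, 1.4137)
step 10: x0=(-1.9028, 1.6199, -0.8305) x1=(0.8377, -0.9036, 1.5359) x2=(0.7238, 1.7403, 1.3921)
step 11: x0=(-1.9024, 1.6102, -0.8397) x1=(0.8174, -0.9107, 1.5372) x2=(0.7377, 1.7319, 1.3700)
step 12: x0=(-1.9009, 1.6000, -0.8480) x1=(0.7964, -0.9166, 1.5379) x2=(0.7512, 1.7230, 1.3476)
step 13: x0=(-1.8983, 1.5893, -0.8553) x1=(0.7747, -0.9214, 1.5379) x2=(0.7641, 1.7138, 1.3248)
step 14: x0=(-1.8947, 1.5781, -0.8618) x1=(0.7523, -0.9251, 1.5373) x2=(0.7766, 1.7040, 1.3016)
step 15: x0=(-1.8901, 1.5664, -0.8674) x1=(0.7292, -0.9276, 1.5360) x2=(0.7885, 1.6939, 1.2780)
step 16: x0=(-1.8845, 1.5542, -0.8721) x1=(0.7055, -0.9290, 1.5341) x2=(0.7999, 1.6832, 1.2541)
step 17: x0=(-1.8778, 1.5416, -0.8760) x1=(0.6812, -0.9293, 1.5316) x2=(0.8109, 1.6722, 1.2298)
step 18: x0=(-1.8702, 1.5285, -0.8789) x1=(0.6563, -0.9284, 1.5283) x2=(0.8212, 1.6607, 1.2052)
step 19: x0=(-1.8615, 1.5149, -0.8810) x1=(0.6308, -0.9265, 1.5245) x2=(0.8311, 1.6488, 1.1803)
step 20: x0=(-1.8518, 1.5008, -0.8823) x1=(0.6047, -0.9234, 1.5199) x2=(0.8404, 1.6364, 1.1550)
step 21: x0=(-1.8412, 1.4863, -0.8826) x1=(0.5780, -0.9193, 1.5147) x2=(0.8492, 1.6237, 1.1294)
step 22: x0=(-1.8295, 1.4713, -0.8821) x1=(0.5508, -0.9141, 1.5088) x2=(0.8575, 1.6105, 1.1035)
step 23: x0=(-1.8169, 1.4558, -0.8808) x1=(0.5230, -0.9078, 1.5023) x2=(0.8652, 1.5969, 1.0772)
step 24: x0=(-1.8034, 1.4399, -0.8787) x1=(0.4948, -0.9005, 1.4951) x2=(0.8724, 1.5828, 1.0507)
step 25: x0=(-1.7889, 1.4236, -0.8757) x1=(0.4660, -0.8922, 1.4872) x2=(0.8790, 1.5684, 1.0239)
step 26: x0=(-1.7735, 1.4069, -0.8720) x1=(0.4368, -0.8828, 1.4787) x2=(0.8850, 1.5535, 0.9968)
step 27: x0=(-1.7572, 1.3897, -0.8674) x1=(0.4072, -0.8724, 1.4695) x2=(0.8905, 1.5383, 0.9695)
step 28: x0=(-1.7400, 1.3721, -0.8620) x1=(0.3771, -0.8611, 1.4596) x2=(0.8955, 1.5226, 0.9419)
step 29: x0=(-1.7219, 1.3541, -0.8559) x1=(0.3466, -0.8487, 1.4491) x2=(0.8999, 1.5066, 0.9140)

3.1670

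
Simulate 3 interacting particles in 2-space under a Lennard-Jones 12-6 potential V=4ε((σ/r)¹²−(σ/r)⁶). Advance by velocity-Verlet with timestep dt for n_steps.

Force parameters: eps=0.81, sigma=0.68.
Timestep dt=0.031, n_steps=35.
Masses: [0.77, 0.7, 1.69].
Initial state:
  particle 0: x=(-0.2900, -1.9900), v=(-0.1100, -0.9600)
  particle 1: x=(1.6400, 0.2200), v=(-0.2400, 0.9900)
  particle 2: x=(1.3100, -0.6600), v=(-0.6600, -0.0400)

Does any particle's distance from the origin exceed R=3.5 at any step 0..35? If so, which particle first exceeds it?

no

step 0: x0=(-0.2900, -1.9900) x1=(1.6400, 0.2200) x2=(1.3100, -0.6600)
step 1: x0=(-0.2934, -2.0198) x1=(1.6320, 0.2493) x2=(1.2897, -0.6607)
step 2: x0=(-0.2968, -2.0495) x1=(1.6232, 0.2764) x2=(1.2699, -0.6604)
step 3: x0=(-0.3002, -2.0792) x1=(1.6137, 0.3014) x2=(1.2503, -0.6593)
step 4: x0=(-0.3036, -2.1090) x1=(1.6035, 0.3248) x2=(1.2309, -0.6575)
step 5: x0=(-0.3069, -2.1387) x1=(1.5927, 0.3466) x2=(1.2118, -0.6551)
step 6: x0=(-0.3103, -2.1684) x1=(1.5814, 0.3672) x2=(1.1929, -0.6522)
step 7: x0=(-0.3136, -2.1981) x1=(1.5697, 0.3865) x2=(1.1742, -0.6488)
step 8: x0=(-0.3169, -2.2278) x1=(1.5576, 0.4048) x2=(1.1557, -0.6449)
step 9: x0=(-0.3203, -2.2575) x1=(1.5451, 0.4221) x2=(1.1373, -0.6407)
step 10: x0=(-0.3236, -2.2871) x1=(1.5322, 0.4385) x2=(1.1190, -0.6360)
step 11: x0=(-0.3269, -2.3168) x1=(1.5190, 0.4541) x2=(1.1009, -0.6310)
step 12: x0=(-0.3302, -2.3464) x1=(1.5055, 0.4689) x2=(1.0829, -0.6257)
step 13: x0=(-0.3335, -2.3761) x1=(1.4918, 0.4829) x2=(1.0650, -0.6201)
step 14: x0=(-0.3368, -2.4057) x1=(1.4777, 0.4962) x2=(1.0472, -0.6142)
step 15: x0=(-0.3401, -2.4354) x1=(1.4634, 0.5088) x2=(1.0295, -0.6080)
step 16: x0=(-0.3434, -2.4650) x1=(1.4488, 0.5208) x2=(1.0120, -0.6016)
step 17: x0=(-0.3467, -2.4946) x1=(1.4340, 0.5322) x2=(0.9945, -0.5949)
step 18: x0=(-0.3499, -2.5242) x1=(1.4190, 0.5430) x2=(0.9771, -0.5879)
step 19: x0=(-0.3532, -2.5539) x1=(1.4037, 0.5532) x2=(0.9599, -0.5808)
step 20: x0=(-0.3565, -2.5835) x1=(1.3882, 0.5628) x2=(0.9427, -0.5733)
step 21: x0=(-0.3598, -2.6131) x1=(1.3725, 0.5718) x2=(0.9256, -0.5657)
step 22: x0=(-0.3630, -2.6427) x1=(1.3566, 0.5802) x2=(0.9086, -0.5578)
step 23: x0=(-0.3663, -2.6723) x1=(1.3404, 0.5881) x2=(0.8917, -0.5496)
step 24: x0=(-0.3696, -2.7019) x1=(1.3240, 0.5954) x2=(0.8748, -0.5413)
step 25: x0=(-0.3728, -2.7314) x1=(1.3074, 0.6022) x2=(0.8581, -0.5327)
step 26: x0=(-0.3761, -2.7610) x1=(1.2905, 0.6084) x2=(0.8415, -0.5238)
step 27: x0=(-0.3793, -2.7906) x1=(1.2735, 0.6140) x2=(0.8249, -0.5148)
step 28: x0=(-0.3826, -2.8202) x1=(1.2562, 0.6190) x2=(0.8085, -0.5055)
step 29: x0=(-0.3858, -2.8498) x1=(1.2386, 0.6234) x2=(0.7921, -0.4959)
step 30: x0=(-0.3891, -2.8793) x1=(1.2208, 0.6272) x2=(0.7759, -0.4861)
step 31: x0=(-0.3923, -2.9089) x1=(1.2028, 0.6303) x2=(0.7598, -0.4760)
step 32: x0=(-0.3956, -2.9385) x1=(1.1844, 0.6328) x2=(0.7437, -0.4656)
step 33: x0=(-0.3988, -2.9680) x1=(1.1658, 0.6346) x2=(0.7278, -0.4550)
step 34: x0=(-0.4021, -2.9976) x1=(1.1470, 0.6356) x2=(0.7120, -0.4440)
step 35: x0=(-0.4053, -3.0272) x1=(1.1277, 0.6359) x2=(0.6964, -0.4328)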